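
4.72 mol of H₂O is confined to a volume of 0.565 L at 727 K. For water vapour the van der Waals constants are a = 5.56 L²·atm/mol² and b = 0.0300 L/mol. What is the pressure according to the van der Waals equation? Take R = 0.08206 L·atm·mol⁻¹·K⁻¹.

P ≈ 277.0 atm

P = nRT/(V − nb) − a n²/V²
nRT/(V − nb) = (4.72)(0.08206)(727)/(0.565 − 4.72×0.0300) = 281.58/0.42340 = 665.04 atm
a n²/V² = (5.56)(4.72)²/(0.565)² = 388.03 atm
P = 665.04 − 388.03 = 277.0 atm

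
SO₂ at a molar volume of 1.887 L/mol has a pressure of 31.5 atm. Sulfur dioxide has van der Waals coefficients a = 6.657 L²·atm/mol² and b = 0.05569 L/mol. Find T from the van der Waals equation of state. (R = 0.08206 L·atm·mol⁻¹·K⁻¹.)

T ≈ 744.7 K

T = (P + a/V_m²)(V_m − b)/R
P + a/V_m² = 31.5 + 6.657/(1.887)² = 33.370 atm
V_m − b = 1.887 − 0.05569 = 1.8313 L/mol
T = (33.370)(1.8313)/0.08206 = 744.7 K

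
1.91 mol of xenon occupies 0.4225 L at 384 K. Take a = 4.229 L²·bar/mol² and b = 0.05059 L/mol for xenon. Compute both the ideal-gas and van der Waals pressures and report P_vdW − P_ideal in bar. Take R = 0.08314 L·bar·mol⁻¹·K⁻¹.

ΔP ≈ -43.63 bar

Ideal: P_ideal = nRT/V = (1.91)(0.08314)(384)/0.4225 = 144.327 bar
vdW: P = nRT/(V − nb) − a n²/V² = 60.9782/0.325873 − 15.4278/0.178506 = 187.123 − 86.4273 = 100.696 bar
ΔP = 100.696 − 144.327 = -43.63 bar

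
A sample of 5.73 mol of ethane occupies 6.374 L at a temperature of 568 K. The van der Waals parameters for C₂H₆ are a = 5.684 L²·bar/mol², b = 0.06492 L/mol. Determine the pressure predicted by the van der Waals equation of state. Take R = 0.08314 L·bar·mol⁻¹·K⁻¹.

P = nRT/(V − nb) − a n²/V²
nRT/(V − nb) = (5.73)(0.08314)(568)/(6.374 − 5.73×0.06492) = 270.59/6.0020 = 45.083 bar
a n²/V² = (5.684)(5.73)²/(6.374)² = 4.5935 bar
P = 45.083 − 4.5935 = 40.49 bar

P ≈ 40.49 bar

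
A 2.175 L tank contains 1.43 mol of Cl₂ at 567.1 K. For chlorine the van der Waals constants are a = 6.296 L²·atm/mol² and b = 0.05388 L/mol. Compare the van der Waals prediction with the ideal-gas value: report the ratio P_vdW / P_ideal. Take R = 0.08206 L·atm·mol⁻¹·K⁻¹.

P_vdW / P_ideal ≈ 0.9478

Ideal: P_ideal = nRT/V = (1.43)(0.08206)(567.1)/2.175 = 30.5962 atm
vdW: P = nRT/(V − nb) − a n²/V² = 66.5468/2.09795 − 12.8747/4.73063 = 31.7199 − 2.72156 = 28.9983 atm
Ratio = 28.9983/30.5962 = 0.9478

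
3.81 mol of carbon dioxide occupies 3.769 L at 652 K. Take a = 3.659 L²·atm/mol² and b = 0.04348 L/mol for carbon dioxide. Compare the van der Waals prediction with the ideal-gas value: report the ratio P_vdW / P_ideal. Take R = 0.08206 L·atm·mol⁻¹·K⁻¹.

P_vdW / P_ideal ≈ 0.9768

Ideal: P_ideal = nRT/V = (3.81)(0.08206)(652)/3.769 = 54.0851 atm
vdW: P = nRT/(V − nb) − a n²/V² = 203.847/3.60334 − 53.1144/14.2054 = 56.5717 − 3.73903 = 52.8327 atm
Ratio = 52.8327/54.0851 = 0.9768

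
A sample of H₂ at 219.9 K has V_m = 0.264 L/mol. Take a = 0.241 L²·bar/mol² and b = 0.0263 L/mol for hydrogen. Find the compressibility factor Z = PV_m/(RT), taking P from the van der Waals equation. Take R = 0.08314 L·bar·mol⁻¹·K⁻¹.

P = RT/(V_m − b) − a/V_m² = (0.08314)(219.9)/(0.264 − 0.0263) − 0.241/(0.264)²
  = 18.282/0.23770 − 3.4579 = 76.912 − 3.4579 = 73.454 bar
Z = PV_m/(RT) = (73.454)(0.264)/((0.08314)(219.9)) = 19.392/18.282 = 1.061

Z ≈ 1.061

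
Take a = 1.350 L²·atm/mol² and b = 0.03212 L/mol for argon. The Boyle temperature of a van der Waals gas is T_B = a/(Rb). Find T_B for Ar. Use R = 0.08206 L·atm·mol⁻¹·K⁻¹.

For a van der Waals gas the second virial coefficient B₂ = b − a/(RT) vanishes at T_B = a/(Rb).
T_B = 1.350/(0.08206×0.03212) = 1.350/0.0026358 = 512.2 K

T_B ≈ 512.2 K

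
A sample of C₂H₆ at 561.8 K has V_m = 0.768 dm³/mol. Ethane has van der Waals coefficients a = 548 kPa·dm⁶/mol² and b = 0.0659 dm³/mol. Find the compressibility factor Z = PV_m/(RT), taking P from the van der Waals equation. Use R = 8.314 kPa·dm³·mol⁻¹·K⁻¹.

P = RT/(V_m − b) − a/V_m² = (8.314)(561.8)/(0.768 − 0.0659) − 548/(0.768)²
  = 4670.8/0.70210 − 929.09 = 6652.6 − 929.09 = 5723.5 kPa
Z = PV_m/(RT) = (5723.5)(0.768)/((8.314)(561.8)) = 4395.6/4670.8 = 0.9411

Z ≈ 0.9411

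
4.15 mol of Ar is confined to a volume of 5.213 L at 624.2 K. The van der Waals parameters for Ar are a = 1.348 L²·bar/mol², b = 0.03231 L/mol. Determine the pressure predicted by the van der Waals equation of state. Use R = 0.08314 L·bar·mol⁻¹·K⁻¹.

P = nRT/(V − nb) − a n²/V²
nRT/(V − nb) = (4.15)(0.08314)(624.2)/(5.213 − 4.15×0.03231) = 215.37/5.0789 = 42.405 bar
a n²/V² = (1.348)(4.15)²/(5.213)² = 0.85430 bar
P = 42.405 − 0.85430 = 41.55 bar

P ≈ 41.55 bar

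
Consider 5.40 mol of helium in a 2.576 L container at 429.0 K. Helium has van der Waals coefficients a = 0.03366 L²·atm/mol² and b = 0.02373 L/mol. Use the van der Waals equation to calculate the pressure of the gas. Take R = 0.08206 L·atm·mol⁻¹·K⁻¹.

P ≈ 77.51 atm

P = nRT/(V − nb) − a n²/V²
nRT/(V − nb) = (5.40)(0.08206)(429.0)/(2.576 − 5.40×0.02373) = 190.10/2.4479 = 77.658 atm
a n²/V² = (0.03366)(5.40)²/(2.576)² = 0.14791 atm
P = 77.658 − 0.14791 = 77.51 atm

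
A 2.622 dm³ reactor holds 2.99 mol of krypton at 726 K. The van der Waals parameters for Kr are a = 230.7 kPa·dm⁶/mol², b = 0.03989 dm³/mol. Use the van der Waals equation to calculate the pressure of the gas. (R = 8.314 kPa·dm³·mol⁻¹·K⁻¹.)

P ≈ 6911 kPa

P = nRT/(V − nb) − a n²/V²
nRT/(V − nb) = (2.99)(8.314)(726)/(2.622 − 2.99×0.03989) = 18048/2.5027 = 7211.4 kPa
a n²/V² = (230.7)(2.99)²/(2.622)² = 300.00 kPa
P = 7211.4 − 300.00 = 6911 kPa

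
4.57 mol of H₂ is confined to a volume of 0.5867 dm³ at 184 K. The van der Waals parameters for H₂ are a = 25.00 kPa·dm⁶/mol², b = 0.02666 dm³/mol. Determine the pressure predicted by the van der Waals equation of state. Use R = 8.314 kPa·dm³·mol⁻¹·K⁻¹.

P ≈ 13522 kPa

P = nRT/(V − nb) − a n²/V²
nRT/(V − nb) = (4.57)(8.314)(184)/(0.5867 − 4.57×0.02666) = 6991.1/0.46486 = 15039 kPa
a n²/V² = (25.00)(4.57)²/(0.5867)² = 1516.8 kPa
P = 15039 − 1516.8 = 13522 kPa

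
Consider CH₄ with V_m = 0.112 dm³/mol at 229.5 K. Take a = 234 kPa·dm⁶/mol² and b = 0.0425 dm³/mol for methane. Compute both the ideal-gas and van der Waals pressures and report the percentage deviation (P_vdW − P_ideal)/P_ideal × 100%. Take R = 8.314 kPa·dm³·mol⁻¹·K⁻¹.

Ideal: P_ideal = RT/V_m = (8.314)(229.5)/0.112 = 17036.3 kPa
vdW: P = RT/(V_m − b) − a/V_m² = 1908.06/0.0695000 − 234/0.0125440 = 27454.1 − 18654.3 = 8799.8 kPa
% deviation = (8799.8 − 17036.3)/17036.3 × 100% = -48.35%

-48.35 %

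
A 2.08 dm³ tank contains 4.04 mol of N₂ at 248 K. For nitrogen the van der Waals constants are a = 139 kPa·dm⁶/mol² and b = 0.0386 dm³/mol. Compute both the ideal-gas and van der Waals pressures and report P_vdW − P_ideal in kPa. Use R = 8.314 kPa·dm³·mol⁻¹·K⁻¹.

ΔP ≈ -199.8 kPa

Ideal: P_ideal = nRT/V = (4.04)(8.314)(248)/2.08 = 4004.79 kPa
vdW: P = nRT/(V − nb) − a n²/V² = 8329.96/1.92406 − 2268.70/4.32640 = 4329.37 − 524.385 = 3804.99 kPa
ΔP = 3804.99 − 4004.79 = -199.8 kPa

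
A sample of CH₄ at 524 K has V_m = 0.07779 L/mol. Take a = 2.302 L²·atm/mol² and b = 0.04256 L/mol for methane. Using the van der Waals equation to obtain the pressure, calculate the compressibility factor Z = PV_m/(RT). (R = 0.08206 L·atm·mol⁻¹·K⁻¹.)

Z ≈ 1.520

P = RT/(V_m − b) − a/V_m² = (0.08206)(524)/(0.07779 − 0.04256) − 2.302/(0.07779)²
  = 42.999/0.035230 − 380.42 = 1220.5 − 380.42 = 840.1 atm
Z = PV_m/(RT) = (840.1)(0.07779)/((0.08206)(524)) = 65.351/42.999 = 1.520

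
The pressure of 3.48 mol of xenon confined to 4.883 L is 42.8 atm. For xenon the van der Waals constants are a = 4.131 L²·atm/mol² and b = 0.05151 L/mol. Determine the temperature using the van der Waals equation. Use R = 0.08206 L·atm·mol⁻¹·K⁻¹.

T ≈ 739.5 K

T = (P + a n²/V²)(V − nb)/(nR)
P + a n²/V² = 42.8 + (4.131)(3.48)²/(4.883)² = 44.898 atm
V − nb = 4.883 − (3.48)(0.05151) = 4.7037 L
T = (44.898)(4.7037)/((3.48)(0.08206)) = 739.5 K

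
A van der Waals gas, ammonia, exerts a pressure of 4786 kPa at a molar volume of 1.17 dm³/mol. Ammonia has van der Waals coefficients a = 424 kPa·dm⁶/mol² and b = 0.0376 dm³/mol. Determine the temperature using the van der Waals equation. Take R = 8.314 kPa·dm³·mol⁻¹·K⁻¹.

T = (P + a/V_m²)(V_m − b)/R
P + a/V_m² = 4786 + 424/(1.17)² = 5095.7 kPa
V_m − b = 1.17 − 0.0376 = 1.1324 dm³/mol
T = (5095.7)(1.1324)/8.314 = 694.1 K

T ≈ 694.1 K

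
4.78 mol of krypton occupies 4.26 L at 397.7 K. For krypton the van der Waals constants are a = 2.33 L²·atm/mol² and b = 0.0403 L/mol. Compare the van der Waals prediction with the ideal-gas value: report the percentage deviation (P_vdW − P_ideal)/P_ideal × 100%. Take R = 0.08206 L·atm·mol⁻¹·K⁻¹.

-3.27 %

Ideal: P_ideal = nRT/V = (4.78)(0.08206)(397.7)/4.26 = 36.6189 atm
vdW: P = nRT/(V − nb) − a n²/V² = 155.997/4.06737 − 53.2368/18.1476 = 38.3533 − 2.93354 = 35.4198 atm
% deviation = (35.4198 − 36.6189)/36.6189 × 100% = -3.27%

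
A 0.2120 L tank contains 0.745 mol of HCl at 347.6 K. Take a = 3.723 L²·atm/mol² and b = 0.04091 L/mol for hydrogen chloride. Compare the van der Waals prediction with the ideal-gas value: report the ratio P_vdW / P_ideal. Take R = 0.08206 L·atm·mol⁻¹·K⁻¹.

P_vdW / P_ideal ≈ 0.7092

Ideal: P_ideal = nRT/V = (0.745)(0.08206)(347.6)/0.2120 = 100.238 atm
vdW: P = nRT/(V − nb) − a n²/V² = 21.2504/0.181522 − 2.06636/0.0449440 = 117.068 − 45.9763 = 71.092 atm
Ratio = 71.092/100.238 = 0.7092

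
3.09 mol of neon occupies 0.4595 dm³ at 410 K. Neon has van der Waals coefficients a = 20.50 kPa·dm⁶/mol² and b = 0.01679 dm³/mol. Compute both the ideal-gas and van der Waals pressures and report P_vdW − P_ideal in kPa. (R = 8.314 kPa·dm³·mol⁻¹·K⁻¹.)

Ideal: P_ideal = nRT/V = (3.09)(8.314)(410)/0.4595 = 22922.8 kPa
vdW: P = nRT/(V − nb) − a n²/V² = 10533.0/0.407619 − 195.736/0.211140 = 25840.3 − 927.044 = 24913.3 kPa
ΔP = 24913.3 − 22922.8 = 1991 kPa

ΔP ≈ 1991 kPa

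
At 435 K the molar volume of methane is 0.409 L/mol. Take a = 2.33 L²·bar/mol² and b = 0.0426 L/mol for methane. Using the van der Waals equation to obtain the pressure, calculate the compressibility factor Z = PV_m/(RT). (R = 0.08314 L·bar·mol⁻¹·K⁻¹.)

Z ≈ 0.9587

P = RT/(V_m − b) − a/V_m² = (0.08314)(435)/(0.409 − 0.0426) − 2.33/(0.409)²
  = 36.166/0.36640 − 13.929 = 98.706 − 13.929 = 84.777 bar
Z = PV_m/(RT) = (84.777)(0.409)/((0.08314)(435)) = 34.674/36.166 = 0.9587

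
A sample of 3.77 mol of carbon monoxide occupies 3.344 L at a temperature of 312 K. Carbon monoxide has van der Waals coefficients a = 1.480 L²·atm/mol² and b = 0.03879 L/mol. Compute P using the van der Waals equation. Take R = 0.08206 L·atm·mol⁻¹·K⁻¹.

P = nRT/(V − nb) − a n²/V²
nRT/(V − nb) = (3.77)(0.08206)(312)/(3.344 − 3.77×0.03879) = 96.522/3.1978 = 30.184 atm
a n²/V² = (1.480)(3.77)²/(3.344)² = 1.8811 atm
P = 30.184 − 1.8811 = 28.30 atm

P ≈ 28.30 atm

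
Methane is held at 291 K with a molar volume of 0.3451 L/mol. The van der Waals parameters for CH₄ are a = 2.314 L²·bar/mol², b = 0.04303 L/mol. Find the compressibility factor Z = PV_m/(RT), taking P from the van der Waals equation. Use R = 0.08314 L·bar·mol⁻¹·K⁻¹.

Z ≈ 0.8653

P = RT/(V_m − b) − a/V_m² = (0.08314)(291)/(0.3451 − 0.04303) − 2.314/(0.3451)²
  = 24.194/0.30207 − 19.430 = 80.094 − 19.430 = 60.664 bar
Z = PV_m/(RT) = (60.664)(0.3451)/((0.08314)(291)) = 20.935/24.194 = 0.8653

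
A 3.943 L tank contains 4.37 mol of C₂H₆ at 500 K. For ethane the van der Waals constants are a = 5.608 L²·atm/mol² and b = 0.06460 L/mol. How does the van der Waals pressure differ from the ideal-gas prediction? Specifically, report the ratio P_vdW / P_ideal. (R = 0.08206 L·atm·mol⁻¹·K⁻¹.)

P_vdW / P_ideal ≈ 0.9256

Ideal: P_ideal = nRT/V = (4.37)(0.08206)(500)/3.943 = 45.4733 atm
vdW: P = nRT/(V − nb) − a n²/V² = 179.301/3.66070 − 107.095/15.5472 = 48.9800 − 6.88838 = 42.0916 atm
Ratio = 42.0916/45.4733 = 0.9256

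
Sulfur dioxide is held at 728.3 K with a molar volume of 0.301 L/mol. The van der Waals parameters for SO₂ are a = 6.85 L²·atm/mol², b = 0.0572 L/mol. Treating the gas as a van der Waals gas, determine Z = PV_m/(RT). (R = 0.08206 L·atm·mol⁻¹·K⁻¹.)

Z ≈ 0.8538

P = RT/(V_m − b) − a/V_m² = (0.08206)(728.3)/(0.301 − 0.0572) − 6.85/(0.301)²
  = 59.764/0.24380 − 75.606 = 245.14 − 75.606 = 169.53 atm
Z = PV_m/(RT) = (169.53)(0.301)/((0.08206)(728.3)) = 51.029/59.764 = 0.8538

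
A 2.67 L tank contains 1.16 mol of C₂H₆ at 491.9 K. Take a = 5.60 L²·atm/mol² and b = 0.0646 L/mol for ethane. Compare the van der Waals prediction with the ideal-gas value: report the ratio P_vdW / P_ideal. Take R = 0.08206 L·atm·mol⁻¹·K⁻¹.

Ideal: P_ideal = nRT/V = (1.16)(0.08206)(491.9)/2.67 = 17.5370 atm
vdW: P = nRT/(V − nb) − a n²/V² = 46.8238/2.59506 − 7.53536/7.12890 = 18.0434 − 1.05702 = 16.9864 atm
Ratio = 16.9864/17.5370 = 0.9686

P_vdW / P_ideal ≈ 0.9686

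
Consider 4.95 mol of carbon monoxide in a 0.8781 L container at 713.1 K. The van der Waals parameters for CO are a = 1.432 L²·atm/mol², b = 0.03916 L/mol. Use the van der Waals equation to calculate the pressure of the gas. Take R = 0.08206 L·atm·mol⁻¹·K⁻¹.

P = nRT/(V − nb) − a n²/V²
nRT/(V − nb) = (4.95)(0.08206)(713.1)/(0.8781 − 4.95×0.03916) = 289.66/0.68426 = 423.32 atm
a n²/V² = (1.432)(4.95)²/(0.8781)² = 45.506 atm
P = 423.32 − 45.506 = 377.8 atm

P ≈ 377.8 atm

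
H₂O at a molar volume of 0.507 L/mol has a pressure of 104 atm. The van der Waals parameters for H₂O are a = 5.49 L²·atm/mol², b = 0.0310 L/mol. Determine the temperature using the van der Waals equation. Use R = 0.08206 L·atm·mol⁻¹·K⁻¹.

T = (P + a/V_m²)(V_m − b)/R
P + a/V_m² = 104 + 5.49/(0.507)² = 125.36 atm
V_m − b = 0.507 − 0.0310 = 0.47600 L/mol
T = (125.36)(0.47600)/0.08206 = 727.2 K

T ≈ 727.2 K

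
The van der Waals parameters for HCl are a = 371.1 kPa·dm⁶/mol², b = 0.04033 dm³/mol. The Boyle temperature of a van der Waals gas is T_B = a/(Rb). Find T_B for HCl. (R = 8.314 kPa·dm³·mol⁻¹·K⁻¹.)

T_B ≈ 1107 K

For a van der Waals gas the second virial coefficient B₂ = b − a/(RT) vanishes at T_B = a/(Rb).
T_B = 371.1/(8.314×0.04033) = 371.1/0.33530 = 1107 K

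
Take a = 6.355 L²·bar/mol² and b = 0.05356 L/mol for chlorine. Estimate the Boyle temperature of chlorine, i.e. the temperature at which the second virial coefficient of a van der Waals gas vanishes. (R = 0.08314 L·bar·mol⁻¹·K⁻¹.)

T_B ≈ 1427 K

For a van der Waals gas the second virial coefficient B₂ = b − a/(RT) vanishes at T_B = a/(Rb).
T_B = 6.355/(0.08314×0.05356) = 6.355/0.0044530 = 1427 K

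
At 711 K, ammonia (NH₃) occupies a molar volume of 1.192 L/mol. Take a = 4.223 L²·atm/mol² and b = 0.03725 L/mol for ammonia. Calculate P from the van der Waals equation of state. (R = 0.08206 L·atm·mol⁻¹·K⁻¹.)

P ≈ 47.55 atm

P = RT/(V_m − b) − a/V_m²
RT/(V_m − b) = (0.08206)(711)/(1.192 − 0.03725) = 58.345/1.1548 = 50.524 atm
a/V_m² = 4.223/(1.192)² = 2.9721 atm
P = 50.524 − 2.9721 = 47.55 atm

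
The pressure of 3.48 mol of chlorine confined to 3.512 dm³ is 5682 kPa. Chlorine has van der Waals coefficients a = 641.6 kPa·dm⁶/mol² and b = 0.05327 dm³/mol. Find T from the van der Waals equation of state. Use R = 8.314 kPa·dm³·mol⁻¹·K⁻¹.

T ≈ 725.7 K

T = (P + a n²/V²)(V − nb)/(nR)
P + a n²/V² = 5682 + (641.6)(3.48)²/(3.512)² = 6312.0 kPa
V − nb = 3.512 − (3.48)(0.05327) = 3.3266 dm³
T = (6312.0)(3.3266)/((3.48)(8.314)) = 725.7 K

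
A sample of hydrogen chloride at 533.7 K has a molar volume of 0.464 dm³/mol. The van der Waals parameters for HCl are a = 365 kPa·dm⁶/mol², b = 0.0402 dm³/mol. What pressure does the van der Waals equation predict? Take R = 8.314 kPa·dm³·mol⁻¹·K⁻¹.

P ≈ 8775 kPa

P = RT/(V_m − b) − a/V_m²
RT/(V_m − b) = (8.314)(533.7)/(0.464 − 0.0402) = 4437.2/0.42380 = 10470 kPa
a/V_m² = 365/(0.464)² = 1695.3 kPa
P = 10470 − 1695.3 = 8775 kPa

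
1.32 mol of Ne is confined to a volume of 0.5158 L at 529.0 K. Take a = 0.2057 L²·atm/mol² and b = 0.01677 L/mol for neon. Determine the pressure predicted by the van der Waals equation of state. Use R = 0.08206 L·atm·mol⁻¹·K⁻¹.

P = nRT/(V − nb) − a n²/V²
nRT/(V − nb) = (1.32)(0.08206)(529.0)/(0.5158 − 1.32×0.01677) = 57.301/0.49366 = 116.07 atm
a n²/V² = (0.2057)(1.32)²/(0.5158)² = 1.3472 atm
P = 116.07 − 1.3472 = 114.7 atm

P ≈ 114.7 atm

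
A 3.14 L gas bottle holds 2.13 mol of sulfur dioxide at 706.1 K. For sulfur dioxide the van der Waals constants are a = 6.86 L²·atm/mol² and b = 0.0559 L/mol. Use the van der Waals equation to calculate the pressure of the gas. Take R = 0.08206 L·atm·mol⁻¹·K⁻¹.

P = nRT/(V − nb) − a n²/V²
nRT/(V − nb) = (2.13)(0.08206)(706.1)/(3.14 − 2.13×0.0559) = 123.42/3.0209 = 40.855 atm
a n²/V² = (6.86)(2.13)²/(3.14)² = 3.1566 atm
P = 40.855 − 3.1566 = 37.70 atm

P ≈ 37.70 atm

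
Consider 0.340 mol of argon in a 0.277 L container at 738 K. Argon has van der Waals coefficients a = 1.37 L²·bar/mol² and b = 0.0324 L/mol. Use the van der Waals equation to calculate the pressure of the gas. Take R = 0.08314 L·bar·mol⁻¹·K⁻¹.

P ≈ 76.37 bar

P = nRT/(V − nb) − a n²/V²
nRT/(V − nb) = (0.340)(0.08314)(738)/(0.277 − 0.340×0.0324) = 20.861/0.26598 = 78.431 bar
a n²/V² = (1.37)(0.340)²/(0.277)² = 2.0640 bar
P = 78.431 − 2.0640 = 76.37 bar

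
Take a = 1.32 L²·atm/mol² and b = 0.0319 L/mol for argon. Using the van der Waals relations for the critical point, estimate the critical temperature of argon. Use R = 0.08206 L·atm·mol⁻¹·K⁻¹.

T_c ≈ 149.4 K

For a van der Waals gas, T_c = 8a/(27Rb).
T_c = 8×1.32/(27×0.08206×0.0319) = 10.560/0.070678 = 149.4 K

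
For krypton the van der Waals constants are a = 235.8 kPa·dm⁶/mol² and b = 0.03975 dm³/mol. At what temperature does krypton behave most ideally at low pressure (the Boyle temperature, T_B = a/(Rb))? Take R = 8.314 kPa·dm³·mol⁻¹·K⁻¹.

T_B ≈ 713.5 K

For a van der Waals gas the second virial coefficient B₂ = b − a/(RT) vanishes at T_B = a/(Rb).
T_B = 235.8/(8.314×0.03975) = 235.8/0.33048 = 713.5 K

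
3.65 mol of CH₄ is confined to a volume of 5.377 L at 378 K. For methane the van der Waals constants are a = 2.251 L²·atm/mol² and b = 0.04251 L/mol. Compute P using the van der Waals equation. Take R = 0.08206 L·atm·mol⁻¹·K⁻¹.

P ≈ 20.64 atm

P = nRT/(V − nb) − a n²/V²
nRT/(V − nb) = (3.65)(0.08206)(378)/(5.377 − 3.65×0.04251) = 113.22/5.2218 = 21.682 atm
a n²/V² = (2.251)(3.65)²/(5.377)² = 1.0372 atm
P = 21.682 − 1.0372 = 20.64 atm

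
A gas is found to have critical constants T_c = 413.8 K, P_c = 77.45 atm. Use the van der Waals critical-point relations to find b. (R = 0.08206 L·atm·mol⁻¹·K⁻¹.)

From T_c = 8a/(27Rb) and P_c = a/(27b²): b = R T_c/(8 P_c).
b = (0.08206)(413.8)/(8×77.45) = 33.956/619.60 = 0.05480 L/mol

b ≈ 0.05480 L/mol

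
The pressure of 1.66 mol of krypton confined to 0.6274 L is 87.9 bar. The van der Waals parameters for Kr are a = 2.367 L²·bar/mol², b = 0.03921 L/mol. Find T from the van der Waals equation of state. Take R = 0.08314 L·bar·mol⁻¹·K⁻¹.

T ≈ 425.6 K

T = (P + a n²/V²)(V − nb)/(nR)
P + a n²/V² = 87.9 + (2.367)(1.66)²/(0.6274)² = 104.47 bar
V − nb = 0.6274 − (1.66)(0.03921) = 0.56231 L
T = (104.47)(0.56231)/((1.66)(0.08314)) = 425.6 K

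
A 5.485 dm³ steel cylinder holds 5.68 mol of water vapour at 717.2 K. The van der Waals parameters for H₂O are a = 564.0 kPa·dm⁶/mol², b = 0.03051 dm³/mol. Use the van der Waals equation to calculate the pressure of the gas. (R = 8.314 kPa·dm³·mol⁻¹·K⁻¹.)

P = nRT/(V − nb) − a n²/V²
nRT/(V − nb) = (5.68)(8.314)(717.2)/(5.485 − 5.68×0.03051) = 33869/5.3117 = 6376.3 kPa
a n²/V² = (564.0)(5.68)²/(5.485)² = 604.81 kPa
P = 6376.3 − 604.81 = 5771 kPa

P ≈ 5771 kPa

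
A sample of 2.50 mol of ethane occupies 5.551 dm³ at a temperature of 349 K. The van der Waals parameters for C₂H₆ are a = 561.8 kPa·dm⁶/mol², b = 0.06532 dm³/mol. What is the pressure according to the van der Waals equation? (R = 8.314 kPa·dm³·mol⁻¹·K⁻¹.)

P = nRT/(V − nb) − a n²/V²
nRT/(V − nb) = (2.50)(8.314)(349)/(5.551 − 2.50×0.06532) = 7254.0/5.3877 = 1346.4 kPa
a n²/V² = (561.8)(2.50)²/(5.551)² = 113.95 kPa
P = 1346.4 − 113.95 = 1232 kPa

P ≈ 1232 kPa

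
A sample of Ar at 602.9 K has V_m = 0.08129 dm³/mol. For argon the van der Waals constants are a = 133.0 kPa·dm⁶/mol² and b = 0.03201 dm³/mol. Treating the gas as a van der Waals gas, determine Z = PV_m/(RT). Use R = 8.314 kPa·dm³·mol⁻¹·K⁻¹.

P = RT/(V_m − b) − a/V_m² = (8.314)(602.9)/(0.08129 − 0.03201) − 133.0/(0.08129)²
  = 5012.5/0.049280 − 20127 = 101715 − 20127 = 81588 kPa
Z = PV_m/(RT) = (81588)(0.08129)/((8.314)(602.9)) = 6632.3/5012.5 = 1.323

Z ≈ 1.323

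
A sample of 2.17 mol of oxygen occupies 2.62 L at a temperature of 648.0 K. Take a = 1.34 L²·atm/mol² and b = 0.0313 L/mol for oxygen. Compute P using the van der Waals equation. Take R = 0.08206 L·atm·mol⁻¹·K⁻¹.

P = nRT/(V − nb) − a n²/V²
nRT/(V − nb) = (2.17)(0.08206)(648.0)/(2.62 − 2.17×0.0313) = 115.39/2.5521 = 45.214 atm
a n²/V² = (1.34)(2.17)²/(2.62)² = 0.91922 atm
P = 45.214 − 0.91922 = 44.29 atm

P ≈ 44.29 atm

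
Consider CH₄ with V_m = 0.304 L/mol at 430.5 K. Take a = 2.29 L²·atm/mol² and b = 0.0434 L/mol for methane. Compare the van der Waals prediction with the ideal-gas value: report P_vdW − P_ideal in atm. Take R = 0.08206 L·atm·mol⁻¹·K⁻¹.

ΔP ≈ -5.43 atm

Ideal: P_ideal = RT/V_m = (0.08206)(430.5)/0.304 = 116.207 atm
vdW: P = RT/(V_m − b) − a/V_m² = 35.3268/0.260600 − 2.29/0.0924160 = 135.559 − 24.7793 = 110.780 atm
ΔP = 110.780 − 116.207 = -5.43 atm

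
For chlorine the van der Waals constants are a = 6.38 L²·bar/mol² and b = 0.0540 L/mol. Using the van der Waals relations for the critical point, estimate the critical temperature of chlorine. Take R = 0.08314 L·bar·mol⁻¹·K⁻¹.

T_c ≈ 421.1 K

For a van der Waals gas, T_c = 8a/(27Rb).
T_c = 8×6.38/(27×0.08314×0.0540) = 51.040/0.12122 = 421.1 K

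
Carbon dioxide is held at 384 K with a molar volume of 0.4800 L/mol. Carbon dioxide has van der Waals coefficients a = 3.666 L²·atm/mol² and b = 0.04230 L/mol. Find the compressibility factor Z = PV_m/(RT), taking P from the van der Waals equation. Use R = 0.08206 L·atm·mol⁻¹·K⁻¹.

Z ≈ 0.8543

P = RT/(V_m − b) − a/V_m² = (0.08206)(384)/(0.4800 − 0.04230) − 3.666/(0.4800)²
  = 31.511/0.43770 − 15.911 = 71.992 − 15.911 = 56.081 atm
Z = PV_m/(RT) = (56.081)(0.4800)/((0.08206)(384)) = 26.919/31.511 = 0.8543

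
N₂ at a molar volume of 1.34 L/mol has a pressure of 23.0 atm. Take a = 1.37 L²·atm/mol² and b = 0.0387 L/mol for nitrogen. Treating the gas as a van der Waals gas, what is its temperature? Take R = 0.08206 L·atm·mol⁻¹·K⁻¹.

T = (P + a/V_m²)(V_m − b)/R
P + a/V_m² = 23.0 + 1.37/(1.34)² = 23.763 atm
V_m − b = 1.34 − 0.0387 = 1.3013 L/mol
T = (23.763)(1.3013)/0.08206 = 376.8 K

T ≈ 376.8 K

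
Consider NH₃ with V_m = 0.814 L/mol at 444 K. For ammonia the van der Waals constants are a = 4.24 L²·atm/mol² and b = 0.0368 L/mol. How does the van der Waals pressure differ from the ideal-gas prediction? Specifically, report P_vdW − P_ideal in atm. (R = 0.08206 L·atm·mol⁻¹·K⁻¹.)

Ideal: P_ideal = RT/V_m = (0.08206)(444)/0.814 = 44.7600 atm
vdW: P = RT/(V_m − b) − a/V_m² = 36.4346/0.777200 − 4.24/0.662596 = 46.8793 − 6.39907 = 40.4802 atm
ΔP = 40.4802 − 44.7600 = -4.280 atm

ΔP ≈ -4.280 atm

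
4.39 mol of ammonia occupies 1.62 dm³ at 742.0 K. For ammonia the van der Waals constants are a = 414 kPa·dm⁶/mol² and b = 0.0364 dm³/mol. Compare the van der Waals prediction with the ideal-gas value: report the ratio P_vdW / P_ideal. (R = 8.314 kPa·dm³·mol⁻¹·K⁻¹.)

Ideal: P_ideal = nRT/V = (4.39)(8.314)(742.0)/1.62 = 16717.2 kPa
vdW: P = nRT/(V − nb) − a n²/V² = 27081.9/1.46020 − 7978.65/2.62440 = 18546.7 − 3040.18 = 15506.5 kPa
Ratio = 15506.5/16717.2 = 0.9276

P_vdW / P_ideal ≈ 0.9276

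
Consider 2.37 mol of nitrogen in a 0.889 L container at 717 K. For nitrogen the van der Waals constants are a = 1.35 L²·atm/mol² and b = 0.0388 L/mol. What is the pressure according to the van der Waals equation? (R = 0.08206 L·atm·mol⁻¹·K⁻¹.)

P = nRT/(V − nb) − a n²/V²
nRT/(V − nb) = (2.37)(0.08206)(717)/(0.889 − 2.37×0.0388) = 139.44/0.79704 = 174.95 atm
a n²/V² = (1.35)(2.37)²/(0.889)² = 9.5946 atm
P = 174.95 − 9.5946 = 165.4 atm

P ≈ 165.4 atm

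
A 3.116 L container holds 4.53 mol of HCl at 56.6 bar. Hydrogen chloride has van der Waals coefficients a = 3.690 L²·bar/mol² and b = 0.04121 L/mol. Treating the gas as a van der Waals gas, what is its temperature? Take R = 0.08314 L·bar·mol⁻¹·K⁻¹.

T ≈ 500.9 K

T = (P + a n²/V²)(V − nb)/(nR)
P + a n²/V² = 56.6 + (3.690)(4.53)²/(3.116)² = 64.399 bar
V − nb = 3.116 − (4.53)(0.04121) = 2.9293 L
T = (64.399)(2.9293)/((4.53)(0.08314)) = 500.9 K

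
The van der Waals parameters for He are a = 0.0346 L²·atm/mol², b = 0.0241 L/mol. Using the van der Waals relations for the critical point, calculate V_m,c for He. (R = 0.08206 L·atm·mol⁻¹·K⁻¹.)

For a van der Waals gas, V_m,c = 3b.
V_m,c = 3×0.0241 = 0.07230 L/mol

V_m,c ≈ 0.07230 L/mol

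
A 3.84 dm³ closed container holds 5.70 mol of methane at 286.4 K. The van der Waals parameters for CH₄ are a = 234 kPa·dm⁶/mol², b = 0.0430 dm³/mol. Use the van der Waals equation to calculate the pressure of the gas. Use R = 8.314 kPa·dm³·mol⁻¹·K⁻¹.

P = nRT/(V − nb) − a n²/V²
nRT/(V − nb) = (5.70)(8.314)(286.4)/(3.84 − 5.70×0.0430) = 13572/3.5949 = 3775.3 kPa
a n²/V² = (234)(5.70)²/(3.84)² = 515.59 kPa
P = 3775.3 − 515.59 = 3260 kPa

P ≈ 3260 kPa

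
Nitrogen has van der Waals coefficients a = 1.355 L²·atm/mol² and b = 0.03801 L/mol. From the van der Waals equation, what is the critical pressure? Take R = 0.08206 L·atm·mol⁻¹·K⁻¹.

For a van der Waals gas, P_c = a/(27b²).
P_c = 1.355/(27×(0.03801)²) = 1.355/0.039009 = 34.74 atm

P_c ≈ 34.74 atm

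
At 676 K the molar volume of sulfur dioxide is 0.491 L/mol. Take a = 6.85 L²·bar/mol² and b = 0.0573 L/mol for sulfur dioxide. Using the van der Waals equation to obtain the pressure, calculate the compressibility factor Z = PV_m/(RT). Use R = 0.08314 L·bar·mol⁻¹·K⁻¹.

Z ≈ 0.8839

P = RT/(V_m − b) − a/V_m² = (0.08314)(676)/(0.491 − 0.0573) − 6.85/(0.491)²
  = 56.203/0.43370 − 28.414 = 129.59 − 28.414 = 101.18 bar
Z = PV_m/(RT) = (101.18)(0.491)/((0.08314)(676)) = 49.679/56.203 = 0.8839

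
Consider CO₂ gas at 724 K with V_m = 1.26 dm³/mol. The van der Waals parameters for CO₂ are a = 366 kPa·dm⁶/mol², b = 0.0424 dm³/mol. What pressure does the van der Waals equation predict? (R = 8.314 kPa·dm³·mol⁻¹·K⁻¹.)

P ≈ 4713 kPa

P = RT/(V_m − b) − a/V_m²
RT/(V_m − b) = (8.314)(724)/(1.26 − 0.0424) = 6019.3/1.2176 = 4943.6 kPa
a/V_m² = 366/(1.26)² = 230.54 kPa
P = 4943.6 − 230.54 = 4713 kPa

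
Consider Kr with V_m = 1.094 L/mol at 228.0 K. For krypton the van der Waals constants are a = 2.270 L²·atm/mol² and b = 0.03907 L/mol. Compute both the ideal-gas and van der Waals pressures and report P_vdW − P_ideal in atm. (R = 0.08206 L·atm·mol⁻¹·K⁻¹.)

ΔP ≈ -1.263 atm

Ideal: P_ideal = RT/V_m = (0.08206)(228.0)/1.094 = 17.1021 atm
vdW: P = RT/(V_m − b) − a/V_m² = 18.7097/1.05493 − 2.270/1.19684 = 17.7355 − 1.89666 = 15.8388 atm
ΔP = 15.8388 − 17.1021 = -1.263 atm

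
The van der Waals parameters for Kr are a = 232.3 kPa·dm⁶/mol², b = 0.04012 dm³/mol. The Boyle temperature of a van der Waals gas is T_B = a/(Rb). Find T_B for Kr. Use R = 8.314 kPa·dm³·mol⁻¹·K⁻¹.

For a van der Waals gas the second virial coefficient B₂ = b − a/(RT) vanishes at T_B = a/(Rb).
T_B = 232.3/(8.314×0.04012) = 232.3/0.33356 = 696.4 K

T_B ≈ 696.4 K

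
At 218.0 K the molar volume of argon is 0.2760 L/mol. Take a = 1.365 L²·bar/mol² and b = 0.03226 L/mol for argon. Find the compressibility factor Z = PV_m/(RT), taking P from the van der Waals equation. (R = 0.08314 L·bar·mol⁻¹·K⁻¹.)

Z ≈ 0.8595

P = RT/(V_m − b) − a/V_m² = (0.08314)(218.0)/(0.2760 − 0.03226) − 1.365/(0.2760)²
  = 18.125/0.24374 − 17.919 = 74.362 − 17.919 = 56.443 bar
Z = PV_m/(RT) = (56.443)(0.2760)/((0.08314)(218.0)) = 15.578/18.125 = 0.8595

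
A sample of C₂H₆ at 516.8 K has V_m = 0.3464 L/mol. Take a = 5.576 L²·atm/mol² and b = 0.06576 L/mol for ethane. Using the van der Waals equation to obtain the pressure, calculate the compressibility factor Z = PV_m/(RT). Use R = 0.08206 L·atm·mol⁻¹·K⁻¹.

P = RT/(V_m − b) − a/V_m² = (0.08206)(516.8)/(0.3464 − 0.06576) − 5.576/(0.3464)²
  = 42.409/0.28064 − 46.469 = 151.12 − 46.469 = 104.65 atm
Z = PV_m/(RT) = (104.65)(0.3464)/((0.08206)(516.8)) = 36.251/42.409 = 0.8548

Z ≈ 0.8548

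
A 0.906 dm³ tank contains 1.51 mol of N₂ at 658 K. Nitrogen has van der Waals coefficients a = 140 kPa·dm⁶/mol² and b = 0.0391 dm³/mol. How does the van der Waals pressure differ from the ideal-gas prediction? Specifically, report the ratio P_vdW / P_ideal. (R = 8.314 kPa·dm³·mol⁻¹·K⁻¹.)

P_vdW / P_ideal ≈ 1.027

Ideal: P_ideal = nRT/V = (1.51)(8.314)(658)/0.906 = 9117.69 kPa
vdW: P = nRT/(V − nb) − a n²/V² = 8260.62/0.846959 − 319.214/0.820836 = 9753.27 − 388.889 = 9364.38 kPa
Ratio = 9364.38/9117.69 = 1.027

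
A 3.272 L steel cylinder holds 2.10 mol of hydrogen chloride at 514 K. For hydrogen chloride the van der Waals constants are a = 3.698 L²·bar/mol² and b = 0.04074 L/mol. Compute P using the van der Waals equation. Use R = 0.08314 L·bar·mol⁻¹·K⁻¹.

P = nRT/(V − nb) − a n²/V²
nRT/(V − nb) = (2.10)(0.08314)(514)/(3.272 − 2.10×0.04074) = 89.741/3.1864 = 28.164 bar
a n²/V² = (3.698)(2.10)²/(3.272)² = 1.5233 bar
P = 28.164 − 1.5233 = 26.64 bar

P ≈ 26.64 bar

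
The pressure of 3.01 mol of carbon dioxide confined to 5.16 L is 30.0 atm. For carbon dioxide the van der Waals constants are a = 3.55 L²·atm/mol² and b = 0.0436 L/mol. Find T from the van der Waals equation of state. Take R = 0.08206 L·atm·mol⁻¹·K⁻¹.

T ≈ 635.4 K

T = (P + a n²/V²)(V − nb)/(nR)
P + a n²/V² = 30.0 + (3.55)(3.01)²/(5.16)² = 31.208 atm
V − nb = 5.16 − (3.01)(0.0436) = 5.0288 L
T = (31.208)(5.0288)/((3.01)(0.08206)) = 635.4 K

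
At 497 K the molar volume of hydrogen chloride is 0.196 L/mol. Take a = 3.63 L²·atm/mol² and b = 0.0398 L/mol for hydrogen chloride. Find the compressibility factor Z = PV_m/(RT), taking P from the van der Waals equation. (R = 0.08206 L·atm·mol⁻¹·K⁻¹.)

Z ≈ 0.8007

P = RT/(V_m − b) − a/V_m² = (0.08206)(497)/(0.196 − 0.0398) − 3.63/(0.196)²
  = 40.784/0.15620 − 94.492 = 261.10 − 94.492 = 166.61 atm
Z = PV_m/(RT) = (166.61)(0.196)/((0.08206)(497)) = 32.656/40.784 = 0.8007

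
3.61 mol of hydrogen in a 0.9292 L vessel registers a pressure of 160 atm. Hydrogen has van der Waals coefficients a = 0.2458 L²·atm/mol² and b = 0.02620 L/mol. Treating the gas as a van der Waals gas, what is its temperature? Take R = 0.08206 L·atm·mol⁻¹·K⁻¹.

T = (P + a n²/V²)(V − nb)/(nR)
P + a n²/V² = 160 + (0.2458)(3.61)²/(0.9292)² = 163.71 atm
V − nb = 0.9292 − (3.61)(0.02620) = 0.83462 L
T = (163.71)(0.83462)/((3.61)(0.08206)) = 461.2 K

T ≈ 461.2 K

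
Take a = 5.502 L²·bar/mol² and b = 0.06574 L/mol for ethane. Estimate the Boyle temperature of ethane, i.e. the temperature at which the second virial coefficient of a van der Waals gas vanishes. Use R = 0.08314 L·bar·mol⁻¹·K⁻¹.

For a van der Waals gas the second virial coefficient B₂ = b − a/(RT) vanishes at T_B = a/(Rb).
T_B = 5.502/(0.08314×0.06574) = 5.502/0.0054656 = 1007 K

T_B ≈ 1007 K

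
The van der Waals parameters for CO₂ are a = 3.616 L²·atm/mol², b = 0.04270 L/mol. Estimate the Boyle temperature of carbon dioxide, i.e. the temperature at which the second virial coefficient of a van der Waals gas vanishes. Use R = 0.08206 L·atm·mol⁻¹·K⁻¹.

T_B ≈ 1032 K

For a van der Waals gas the second virial coefficient B₂ = b − a/(RT) vanishes at T_B = a/(Rb).
T_B = 3.616/(0.08206×0.04270) = 3.616/0.0035040 = 1032 K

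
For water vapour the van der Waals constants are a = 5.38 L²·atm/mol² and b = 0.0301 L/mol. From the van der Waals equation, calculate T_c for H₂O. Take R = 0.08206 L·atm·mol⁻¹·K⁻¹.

T_c ≈ 645.4 K

For a van der Waals gas, T_c = 8a/(27Rb).
T_c = 8×5.38/(27×0.08206×0.0301) = 43.040/0.066690 = 645.4 K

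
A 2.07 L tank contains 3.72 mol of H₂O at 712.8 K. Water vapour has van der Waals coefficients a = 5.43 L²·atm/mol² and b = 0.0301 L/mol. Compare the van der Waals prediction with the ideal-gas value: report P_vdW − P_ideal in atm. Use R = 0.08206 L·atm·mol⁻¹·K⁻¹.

Ideal: P_ideal = nRT/V = (3.72)(0.08206)(712.8)/2.07 = 105.117 atm
vdW: P = nRT/(V − nb) − a n²/V² = 217.592/1.95803 − 75.1425/4.28490 = 111.128 − 17.5366 = 93.591 atm
ΔP = 93.591 − 105.117 = -11.53 atm

ΔP ≈ -11.53 atm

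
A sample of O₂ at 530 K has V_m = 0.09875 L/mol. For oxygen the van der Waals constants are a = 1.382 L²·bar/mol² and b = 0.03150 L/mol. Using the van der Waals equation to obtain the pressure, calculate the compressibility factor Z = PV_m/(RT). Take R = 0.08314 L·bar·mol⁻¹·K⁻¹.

P = RT/(V_m − b) − a/V_m² = (0.08314)(530)/(0.09875 − 0.03150) − 1.382/(0.09875)²
  = 44.064/0.067250 − 141.72 = 655.23 − 141.72 = 513.51 bar
Z = PV_m/(RT) = (513.51)(0.09875)/((0.08314)(530)) = 50.709/44.064 = 1.151

Z ≈ 1.151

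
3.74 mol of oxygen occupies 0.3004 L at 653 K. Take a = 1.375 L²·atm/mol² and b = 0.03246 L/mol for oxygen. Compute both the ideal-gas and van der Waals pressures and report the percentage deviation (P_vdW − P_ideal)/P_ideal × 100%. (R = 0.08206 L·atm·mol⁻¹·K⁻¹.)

Ideal: P_ideal = nRT/V = (3.74)(0.08206)(653)/0.3004 = 667.139 atm
vdW: P = nRT/(V − nb) − a n²/V² = 200.409/0.179000 − 19.2330/0.0902402 = 1119.60 − 213.131 = 906.47 atm
% deviation = (906.47 − 667.139)/667.139 × 100% = 35.87%

35.87 %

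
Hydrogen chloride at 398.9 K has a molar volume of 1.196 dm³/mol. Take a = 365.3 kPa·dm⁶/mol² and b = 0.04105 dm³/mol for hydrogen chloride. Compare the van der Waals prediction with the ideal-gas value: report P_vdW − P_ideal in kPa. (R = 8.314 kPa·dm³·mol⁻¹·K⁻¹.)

Ideal: P_ideal = RT/V_m = (8.314)(398.9)/1.196 = 2772.96 kPa
vdW: P = RT/(V_m − b) − a/V_m² = 3316.45/1.15495 − 365.3/1.43042 = 2871.51 − 255.380 = 2616.13 kPa
ΔP = 2616.13 − 2772.96 = -156.8 kPa

ΔP ≈ -156.8 kPa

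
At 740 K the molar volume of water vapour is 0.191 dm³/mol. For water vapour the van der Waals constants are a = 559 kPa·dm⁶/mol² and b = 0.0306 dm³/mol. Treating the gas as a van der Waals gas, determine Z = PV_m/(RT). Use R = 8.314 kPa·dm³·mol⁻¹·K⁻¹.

P = RT/(V_m − b) − a/V_m² = (8.314)(740)/(0.191 − 0.0306) − 559/(0.191)²
  = 6152.4/0.16040 − 15323 = 38357 − 15323 = 23034 kPa
Z = PV_m/(RT) = (23034)(0.191)/((8.314)(740)) = 4399.5/6152.4 = 0.7151

Z ≈ 0.7151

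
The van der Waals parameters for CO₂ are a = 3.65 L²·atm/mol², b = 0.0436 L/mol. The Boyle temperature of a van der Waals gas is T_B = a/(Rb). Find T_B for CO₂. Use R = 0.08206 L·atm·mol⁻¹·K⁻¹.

T_B ≈ 1020 K

For a van der Waals gas the second virial coefficient B₂ = b − a/(RT) vanishes at T_B = a/(Rb).
T_B = 3.65/(0.08206×0.0436) = 3.65/0.0035778 = 1020 K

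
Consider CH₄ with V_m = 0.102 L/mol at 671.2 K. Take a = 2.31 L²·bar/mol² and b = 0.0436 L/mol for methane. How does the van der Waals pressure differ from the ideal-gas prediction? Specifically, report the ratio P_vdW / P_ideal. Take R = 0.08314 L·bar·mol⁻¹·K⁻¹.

P_vdW / P_ideal ≈ 1.341

Ideal: P_ideal = RT/V_m = (0.08314)(671.2)/0.102 = 547.094 bar
vdW: P = RT/(V_m − b) − a/V_m² = 55.8036/0.0584000 − 2.31/0.0104040 = 955.541 − 222.030 = 733.511 bar
Ratio = 733.511/547.094 = 1.341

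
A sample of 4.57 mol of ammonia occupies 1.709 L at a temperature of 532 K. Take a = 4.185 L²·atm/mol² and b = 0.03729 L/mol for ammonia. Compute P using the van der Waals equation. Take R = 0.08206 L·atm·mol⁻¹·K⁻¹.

P ≈ 99.74 atm

P = nRT/(V − nb) − a n²/V²
nRT/(V − nb) = (4.57)(0.08206)(532)/(1.709 − 4.57×0.03729) = 199.51/1.5386 = 129.67 atm
a n²/V² = (4.185)(4.57)²/(1.709)² = 29.926 atm
P = 129.67 − 29.926 = 99.74 atm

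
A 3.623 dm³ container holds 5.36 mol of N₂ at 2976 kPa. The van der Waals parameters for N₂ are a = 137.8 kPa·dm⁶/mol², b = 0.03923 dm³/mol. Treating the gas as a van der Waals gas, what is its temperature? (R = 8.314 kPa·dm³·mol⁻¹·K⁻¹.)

T ≈ 251.0 K

T = (P + a n²/V²)(V − nb)/(nR)
P + a n²/V² = 2976 + (137.8)(5.36)²/(3.623)² = 3277.6 kPa
V − nb = 3.623 − (5.36)(0.03923) = 3.4127 dm³
T = (3277.6)(3.4127)/((5.36)(8.314)) = 251.0 K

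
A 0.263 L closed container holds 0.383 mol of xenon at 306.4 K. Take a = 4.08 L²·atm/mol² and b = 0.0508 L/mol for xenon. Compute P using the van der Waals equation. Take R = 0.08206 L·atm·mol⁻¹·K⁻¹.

P = nRT/(V − nb) − a n²/V²
nRT/(V − nb) = (0.383)(0.08206)(306.4)/(0.263 − 0.383×0.0508) = 9.6298/0.24354 = 39.541 atm
a n²/V² = (4.08)(0.383)²/(0.263)² = 8.6526 atm
P = 39.541 − 8.6526 = 30.89 atm

P ≈ 30.89 atm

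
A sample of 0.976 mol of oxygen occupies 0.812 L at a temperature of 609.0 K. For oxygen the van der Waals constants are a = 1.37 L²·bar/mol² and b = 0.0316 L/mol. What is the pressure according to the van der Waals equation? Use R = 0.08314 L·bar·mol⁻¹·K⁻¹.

P = nRT/(V − nb) − a n²/V²
nRT/(V − nb) = (0.976)(0.08314)(609.0)/(0.812 − 0.976×0.0316) = 49.417/0.78116 = 63.261 bar
a n²/V² = (1.37)(0.976)²/(0.812)² = 1.9793 bar
P = 63.261 − 1.9793 = 61.28 bar

P ≈ 61.28 bar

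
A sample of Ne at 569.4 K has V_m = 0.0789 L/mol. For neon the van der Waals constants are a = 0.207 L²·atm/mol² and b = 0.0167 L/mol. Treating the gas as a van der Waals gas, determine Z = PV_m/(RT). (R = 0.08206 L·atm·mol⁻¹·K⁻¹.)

Z ≈ 1.212

P = RT/(V_m − b) − a/V_m² = (0.08206)(569.4)/(0.0789 − 0.0167) − 0.207/(0.0789)²
  = 46.725/0.062200 − 33.252 = 751.21 − 33.252 = 717.96 atm
Z = PV_m/(RT) = (717.96)(0.0789)/((0.08206)(569.4)) = 56.647/46.725 = 1.212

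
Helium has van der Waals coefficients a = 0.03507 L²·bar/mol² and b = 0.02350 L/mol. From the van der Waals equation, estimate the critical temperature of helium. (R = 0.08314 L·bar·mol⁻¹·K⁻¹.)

T_c ≈ 5.318 K

For a van der Waals gas, T_c = 8a/(27Rb).
T_c = 8×0.03507/(27×0.08314×0.02350) = 0.28056/0.052752 = 5.318 K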